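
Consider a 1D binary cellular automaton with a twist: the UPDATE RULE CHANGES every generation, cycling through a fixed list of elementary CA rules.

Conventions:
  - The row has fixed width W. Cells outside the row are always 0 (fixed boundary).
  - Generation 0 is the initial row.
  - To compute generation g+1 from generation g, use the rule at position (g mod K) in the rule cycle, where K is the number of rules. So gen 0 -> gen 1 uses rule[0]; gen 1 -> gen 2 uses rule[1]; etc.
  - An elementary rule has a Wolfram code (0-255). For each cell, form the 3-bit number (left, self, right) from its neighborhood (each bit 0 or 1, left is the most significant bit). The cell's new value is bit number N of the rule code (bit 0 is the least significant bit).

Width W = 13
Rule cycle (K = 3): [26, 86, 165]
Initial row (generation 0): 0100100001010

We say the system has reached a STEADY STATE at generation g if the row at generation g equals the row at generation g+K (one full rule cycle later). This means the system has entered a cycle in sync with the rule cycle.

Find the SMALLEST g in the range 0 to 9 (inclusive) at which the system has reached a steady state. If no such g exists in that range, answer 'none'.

Gen 0: 0100100001010
Gen 1 (rule 26): 1011010010001
Gen 2 (rule 86): 1001011111011
Gen 3 (rule 165): 1001101110100
Gen 4 (rule 26): 0111001000010
Gen 5 (rule 86): 1001111100111
Gen 6 (rule 165): 1000111000010
Gen 7 (rule 26): 0101100100101
Gen 8 (rule 86): 1100111111101
Gen 9 (rule 165): 0000011111011
Gen 10 (rule 26): 0000110000010
Gen 11 (rule 86): 0001011000111
Gen 12 (rule 165): 1101100010010

Answer: none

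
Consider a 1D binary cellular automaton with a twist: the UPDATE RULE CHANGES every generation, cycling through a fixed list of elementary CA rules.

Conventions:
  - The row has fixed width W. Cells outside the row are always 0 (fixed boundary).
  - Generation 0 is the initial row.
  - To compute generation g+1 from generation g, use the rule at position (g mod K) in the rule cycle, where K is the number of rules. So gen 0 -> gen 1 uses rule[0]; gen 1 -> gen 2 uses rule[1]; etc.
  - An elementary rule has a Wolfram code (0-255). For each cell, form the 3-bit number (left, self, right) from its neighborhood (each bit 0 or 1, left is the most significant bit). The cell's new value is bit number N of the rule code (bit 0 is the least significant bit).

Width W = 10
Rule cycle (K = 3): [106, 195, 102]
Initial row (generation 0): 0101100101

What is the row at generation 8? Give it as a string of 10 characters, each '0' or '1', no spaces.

Answer: 1110011100

Derivation:
Gen 0: 0101100101
Gen 1 (rule 106): 1011101010
Gen 2 (rule 195): 0001100000
Gen 3 (rule 102): 0010100000
Gen 4 (rule 106): 0101000000
Gen 5 (rule 195): 1000011111
Gen 6 (rule 102): 1000100001
Gen 7 (rule 106): 0001000010
Gen 8 (rule 195): 1110011100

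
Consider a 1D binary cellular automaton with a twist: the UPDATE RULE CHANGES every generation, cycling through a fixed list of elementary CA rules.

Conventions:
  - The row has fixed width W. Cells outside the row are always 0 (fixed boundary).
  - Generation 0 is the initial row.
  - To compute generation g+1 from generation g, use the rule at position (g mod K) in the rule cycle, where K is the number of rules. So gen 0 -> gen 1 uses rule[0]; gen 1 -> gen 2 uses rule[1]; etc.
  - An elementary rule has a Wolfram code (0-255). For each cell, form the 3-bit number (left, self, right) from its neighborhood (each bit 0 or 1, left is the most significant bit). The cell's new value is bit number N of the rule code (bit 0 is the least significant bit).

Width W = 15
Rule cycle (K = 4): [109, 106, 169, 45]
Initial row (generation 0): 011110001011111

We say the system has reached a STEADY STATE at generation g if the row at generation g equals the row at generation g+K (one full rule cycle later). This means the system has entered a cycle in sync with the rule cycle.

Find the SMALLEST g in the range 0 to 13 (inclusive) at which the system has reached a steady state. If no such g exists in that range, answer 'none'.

Answer: none

Derivation:
Gen 0: 011110001011111
Gen 1 (rule 109): 010010101110001
Gen 2 (rule 106): 100101011010010
Gen 3 (rule 169): 000010110100000
Gen 4 (rule 45): 111011101101111
Gen 5 (rule 109): 101110111111001
Gen 6 (rule 106): 011011100001010
Gen 7 (rule 169): 010111001100100
Gen 8 (rule 45): 011100001000101
Gen 9 (rule 109): 010101101010111
Gen 10 (rule 106): 101011110101101
Gen 11 (rule 169): 010111101011010
Gen 12 (rule 45): 011100011110110
Gen 13 (rule 109): 010101010011110
Gen 14 (rule 106): 101010100110010
Gen 15 (rule 169): 010101000100000
Gen 16 (rule 45): 011111010101111
Gen 17 (rule 109): 010001111111001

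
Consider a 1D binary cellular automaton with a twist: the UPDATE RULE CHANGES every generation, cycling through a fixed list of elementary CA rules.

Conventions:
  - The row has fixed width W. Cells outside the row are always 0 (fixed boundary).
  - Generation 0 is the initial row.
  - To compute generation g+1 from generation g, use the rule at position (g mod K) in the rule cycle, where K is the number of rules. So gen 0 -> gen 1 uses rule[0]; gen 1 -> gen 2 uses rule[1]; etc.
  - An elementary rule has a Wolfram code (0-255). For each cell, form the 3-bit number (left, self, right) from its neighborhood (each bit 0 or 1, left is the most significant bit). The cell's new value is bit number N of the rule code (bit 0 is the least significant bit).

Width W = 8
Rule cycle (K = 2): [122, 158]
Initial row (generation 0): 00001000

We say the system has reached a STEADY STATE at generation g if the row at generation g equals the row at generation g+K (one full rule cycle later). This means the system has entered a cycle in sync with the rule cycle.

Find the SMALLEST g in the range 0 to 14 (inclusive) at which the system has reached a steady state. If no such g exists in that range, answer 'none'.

Gen 0: 00001000
Gen 1 (rule 122): 00010100
Gen 2 (rule 158): 00110110
Gen 3 (rule 122): 01111111
Gen 4 (rule 158): 11111110
Gen 5 (rule 122): 10000011
Gen 6 (rule 158): 11000110
Gen 7 (rule 122): 11101111
Gen 8 (rule 158): 11001110
Gen 9 (rule 122): 11111011
Gen 10 (rule 158): 11110010
Gen 11 (rule 122): 10011101
Gen 12 (rule 158): 11111001
Gen 13 (rule 122): 10001110
Gen 14 (rule 158): 11011101
Gen 15 (rule 122): 11110110
Gen 16 (rule 158): 11100101

Answer: none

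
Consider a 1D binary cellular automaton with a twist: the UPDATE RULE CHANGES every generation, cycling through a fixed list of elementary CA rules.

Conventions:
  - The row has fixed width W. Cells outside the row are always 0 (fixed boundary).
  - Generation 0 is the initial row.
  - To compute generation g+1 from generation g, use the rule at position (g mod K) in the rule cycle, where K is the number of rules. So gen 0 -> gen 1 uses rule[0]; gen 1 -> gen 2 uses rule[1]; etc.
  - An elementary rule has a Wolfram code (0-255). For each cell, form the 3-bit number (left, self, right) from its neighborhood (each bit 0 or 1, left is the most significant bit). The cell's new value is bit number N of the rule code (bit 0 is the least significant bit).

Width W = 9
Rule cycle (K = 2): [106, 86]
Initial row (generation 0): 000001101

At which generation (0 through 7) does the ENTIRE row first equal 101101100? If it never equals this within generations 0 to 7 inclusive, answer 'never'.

Gen 0: 000001101
Gen 1 (rule 106): 000011110
Gen 2 (rule 86): 000100011
Gen 3 (rule 106): 001000111
Gen 4 (rule 86): 011101001
Gen 5 (rule 106): 110110010
Gen 6 (rule 86): 010011111
Gen 7 (rule 106): 100110001

Answer: never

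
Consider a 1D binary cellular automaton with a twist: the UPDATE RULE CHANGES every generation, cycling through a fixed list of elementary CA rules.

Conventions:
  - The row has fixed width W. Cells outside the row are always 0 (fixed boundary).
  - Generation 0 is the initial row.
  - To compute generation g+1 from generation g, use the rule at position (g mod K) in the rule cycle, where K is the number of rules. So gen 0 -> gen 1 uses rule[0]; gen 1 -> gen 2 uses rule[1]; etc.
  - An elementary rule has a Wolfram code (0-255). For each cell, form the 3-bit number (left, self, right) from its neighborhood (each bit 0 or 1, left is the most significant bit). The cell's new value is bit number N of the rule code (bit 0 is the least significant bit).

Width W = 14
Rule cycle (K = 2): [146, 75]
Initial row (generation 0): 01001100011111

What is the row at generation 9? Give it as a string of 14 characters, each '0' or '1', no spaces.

Answer: 01000010111101

Derivation:
Gen 0: 01001100011111
Gen 1 (rule 146): 10110010101110
Gen 2 (rule 75): 00110100001010
Gen 3 (rule 146): 01000010010001
Gen 4 (rule 75): 10011100100110
Gen 5 (rule 146): 01101011011001
Gen 6 (rule 75): 11100011011010
Gen 7 (rule 146): 01010100000001
Gen 8 (rule 75): 10000001111110
Gen 9 (rule 146): 01000010111101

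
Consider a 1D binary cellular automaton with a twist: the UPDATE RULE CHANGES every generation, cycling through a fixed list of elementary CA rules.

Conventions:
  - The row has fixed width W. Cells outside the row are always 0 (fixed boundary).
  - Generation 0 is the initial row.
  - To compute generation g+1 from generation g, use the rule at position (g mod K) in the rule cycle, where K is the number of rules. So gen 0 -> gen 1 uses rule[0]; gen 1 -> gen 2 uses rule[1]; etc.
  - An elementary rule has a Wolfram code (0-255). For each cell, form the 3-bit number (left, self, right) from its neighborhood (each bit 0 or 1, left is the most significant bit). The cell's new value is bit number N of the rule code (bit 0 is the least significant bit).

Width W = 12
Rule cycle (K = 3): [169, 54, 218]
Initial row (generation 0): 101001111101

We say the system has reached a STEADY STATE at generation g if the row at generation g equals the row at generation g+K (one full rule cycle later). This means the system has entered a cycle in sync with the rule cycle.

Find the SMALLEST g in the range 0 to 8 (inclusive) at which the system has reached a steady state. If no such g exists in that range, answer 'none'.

Answer: none

Derivation:
Gen 0: 101001111101
Gen 1 (rule 169): 010001111010
Gen 2 (rule 54): 111010000111
Gen 3 (rule 218): 111001001111
Gen 4 (rule 169): 110000001110
Gen 5 (rule 54): 001000010001
Gen 6 (rule 218): 010100101010
Gen 7 (rule 169): 001000010100
Gen 8 (rule 54): 011100111110
Gen 9 (rule 218): 111111111111
Gen 10 (rule 169): 111111111110
Gen 11 (rule 54): 000000000001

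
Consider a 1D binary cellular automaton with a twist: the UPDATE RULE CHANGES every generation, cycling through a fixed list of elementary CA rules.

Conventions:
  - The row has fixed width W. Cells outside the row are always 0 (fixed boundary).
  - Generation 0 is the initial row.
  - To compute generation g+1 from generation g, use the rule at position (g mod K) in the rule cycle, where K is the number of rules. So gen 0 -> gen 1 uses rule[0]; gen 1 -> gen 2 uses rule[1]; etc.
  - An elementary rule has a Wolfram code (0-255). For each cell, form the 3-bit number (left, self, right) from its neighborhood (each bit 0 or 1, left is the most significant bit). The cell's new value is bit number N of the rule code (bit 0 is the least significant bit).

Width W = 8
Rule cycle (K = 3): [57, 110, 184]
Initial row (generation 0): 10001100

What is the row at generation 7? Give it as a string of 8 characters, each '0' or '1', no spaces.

Answer: 00111001

Derivation:
Gen 0: 10001100
Gen 1 (rule 57): 01101011
Gen 2 (rule 110): 11111111
Gen 3 (rule 184): 11111110
Gen 4 (rule 57): 10000001
Gen 5 (rule 110): 10000011
Gen 6 (rule 184): 01000010
Gen 7 (rule 57): 00111001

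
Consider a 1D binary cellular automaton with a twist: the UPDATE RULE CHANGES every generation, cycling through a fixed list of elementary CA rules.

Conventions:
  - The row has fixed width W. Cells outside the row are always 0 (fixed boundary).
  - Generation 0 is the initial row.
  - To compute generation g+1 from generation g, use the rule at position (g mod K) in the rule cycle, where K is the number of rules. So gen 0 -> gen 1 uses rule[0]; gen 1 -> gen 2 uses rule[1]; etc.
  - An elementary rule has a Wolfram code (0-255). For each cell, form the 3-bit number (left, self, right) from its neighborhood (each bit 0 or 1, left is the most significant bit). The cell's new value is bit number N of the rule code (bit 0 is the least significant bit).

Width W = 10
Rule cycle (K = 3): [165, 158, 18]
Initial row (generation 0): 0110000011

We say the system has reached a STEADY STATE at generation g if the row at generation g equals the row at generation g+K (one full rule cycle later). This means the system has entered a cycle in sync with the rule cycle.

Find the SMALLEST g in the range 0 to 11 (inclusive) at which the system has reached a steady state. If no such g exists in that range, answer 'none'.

Answer: 6

Derivation:
Gen 0: 0110000011
Gen 1 (rule 165): 0000111000
Gen 2 (rule 158): 0001110100
Gen 3 (rule 18): 0010000010
Gen 4 (rule 165): 1010111010
Gen 5 (rule 158): 1010110011
Gen 6 (rule 18): 0000001100
Gen 7 (rule 165): 1111100001
Gen 8 (rule 158): 1111010011
Gen 9 (rule 18): 0000001100
Gen 10 (rule 165): 1111100001
Gen 11 (rule 158): 1111010011
Gen 12 (rule 18): 0000001100
Gen 13 (rule 165): 1111100001
Gen 14 (rule 158): 1111010011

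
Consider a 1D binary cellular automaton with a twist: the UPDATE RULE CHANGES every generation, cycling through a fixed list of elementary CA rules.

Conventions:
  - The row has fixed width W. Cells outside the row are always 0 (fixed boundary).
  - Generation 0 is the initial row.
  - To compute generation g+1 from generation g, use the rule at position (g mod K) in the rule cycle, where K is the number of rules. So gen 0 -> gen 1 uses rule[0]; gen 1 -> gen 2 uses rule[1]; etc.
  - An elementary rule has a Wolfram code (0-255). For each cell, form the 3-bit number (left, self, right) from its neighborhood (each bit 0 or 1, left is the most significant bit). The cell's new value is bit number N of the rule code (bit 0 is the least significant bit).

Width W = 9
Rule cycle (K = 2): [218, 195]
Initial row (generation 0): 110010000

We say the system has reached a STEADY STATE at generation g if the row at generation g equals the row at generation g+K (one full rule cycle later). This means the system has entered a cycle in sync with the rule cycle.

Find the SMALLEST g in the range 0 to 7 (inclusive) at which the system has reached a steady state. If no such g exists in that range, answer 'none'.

Answer: 5

Derivation:
Gen 0: 110010000
Gen 1 (rule 218): 111101000
Gen 2 (rule 195): 011100011
Gen 3 (rule 218): 111110111
Gen 4 (rule 195): 011110011
Gen 5 (rule 218): 111111111
Gen 6 (rule 195): 011111111
Gen 7 (rule 218): 111111111
Gen 8 (rule 195): 011111111
Gen 9 (rule 218): 111111111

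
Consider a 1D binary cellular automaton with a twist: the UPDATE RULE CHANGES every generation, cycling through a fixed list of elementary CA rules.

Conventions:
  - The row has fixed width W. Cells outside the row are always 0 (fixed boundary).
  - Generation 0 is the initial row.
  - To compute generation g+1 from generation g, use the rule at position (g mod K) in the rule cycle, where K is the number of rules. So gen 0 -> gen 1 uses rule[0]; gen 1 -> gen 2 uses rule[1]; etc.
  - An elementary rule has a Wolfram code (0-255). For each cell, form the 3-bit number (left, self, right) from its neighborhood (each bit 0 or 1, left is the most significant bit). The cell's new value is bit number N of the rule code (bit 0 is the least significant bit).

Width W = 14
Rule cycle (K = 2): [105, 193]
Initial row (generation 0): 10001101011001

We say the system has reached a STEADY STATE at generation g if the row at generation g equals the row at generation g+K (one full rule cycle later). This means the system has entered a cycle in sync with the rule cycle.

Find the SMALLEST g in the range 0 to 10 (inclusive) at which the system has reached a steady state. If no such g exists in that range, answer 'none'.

Gen 0: 10001101011001
Gen 1 (rule 105): 00101110111000
Gen 2 (rule 193): 10000110011011
Gen 3 (rule 105): 00110110011111
Gen 4 (rule 193): 10010010001111
Gen 5 (rule 105): 00000000101001
Gen 6 (rule 193): 11111110000000
Gen 7 (rule 105): 10000010111111
Gen 8 (rule 193): 00111000011111
Gen 9 (rule 105): 10101011010001
Gen 10 (rule 193): 00000001000100
Gen 11 (rule 105): 11111100010001
Gen 12 (rule 193): 01111101000100

Answer: none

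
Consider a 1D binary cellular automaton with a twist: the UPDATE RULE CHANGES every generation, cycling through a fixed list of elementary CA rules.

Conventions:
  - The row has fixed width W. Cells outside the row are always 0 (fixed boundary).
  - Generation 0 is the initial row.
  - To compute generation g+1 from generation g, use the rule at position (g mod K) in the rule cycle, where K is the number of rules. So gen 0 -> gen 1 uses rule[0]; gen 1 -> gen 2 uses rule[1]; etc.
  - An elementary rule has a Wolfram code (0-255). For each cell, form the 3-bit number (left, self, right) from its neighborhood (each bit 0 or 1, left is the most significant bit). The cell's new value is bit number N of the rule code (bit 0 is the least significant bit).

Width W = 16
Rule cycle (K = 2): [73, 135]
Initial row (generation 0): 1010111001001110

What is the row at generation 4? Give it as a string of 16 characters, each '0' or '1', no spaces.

Answer: 1011101110111011

Derivation:
Gen 0: 1010111001001110
Gen 1 (rule 73): 0000101000001010
Gen 2 (rule 135): 1111101011111010
Gen 3 (rule 73): 1000100010001000
Gen 4 (rule 135): 1011101110111011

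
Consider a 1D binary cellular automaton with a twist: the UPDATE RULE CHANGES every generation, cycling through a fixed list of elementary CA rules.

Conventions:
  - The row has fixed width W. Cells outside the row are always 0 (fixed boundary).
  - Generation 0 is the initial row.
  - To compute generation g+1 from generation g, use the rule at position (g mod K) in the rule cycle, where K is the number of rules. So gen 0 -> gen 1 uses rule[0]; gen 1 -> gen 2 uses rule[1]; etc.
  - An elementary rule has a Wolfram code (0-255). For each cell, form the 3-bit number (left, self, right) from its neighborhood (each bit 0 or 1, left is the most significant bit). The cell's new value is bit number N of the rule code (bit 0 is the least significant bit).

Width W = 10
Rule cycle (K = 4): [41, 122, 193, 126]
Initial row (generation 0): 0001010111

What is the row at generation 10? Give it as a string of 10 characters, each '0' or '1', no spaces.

Answer: 1011110101

Derivation:
Gen 0: 0001010111
Gen 1 (rule 41): 1100101100
Gen 2 (rule 122): 1111011110
Gen 3 (rule 193): 0111001110
Gen 4 (rule 126): 1101111011
Gen 5 (rule 41): 1011000110
Gen 6 (rule 122): 0111101111
Gen 7 (rule 193): 0011100111
Gen 8 (rule 126): 0110111101
Gen 9 (rule 41): 0101100010
Gen 10 (rule 122): 1011110101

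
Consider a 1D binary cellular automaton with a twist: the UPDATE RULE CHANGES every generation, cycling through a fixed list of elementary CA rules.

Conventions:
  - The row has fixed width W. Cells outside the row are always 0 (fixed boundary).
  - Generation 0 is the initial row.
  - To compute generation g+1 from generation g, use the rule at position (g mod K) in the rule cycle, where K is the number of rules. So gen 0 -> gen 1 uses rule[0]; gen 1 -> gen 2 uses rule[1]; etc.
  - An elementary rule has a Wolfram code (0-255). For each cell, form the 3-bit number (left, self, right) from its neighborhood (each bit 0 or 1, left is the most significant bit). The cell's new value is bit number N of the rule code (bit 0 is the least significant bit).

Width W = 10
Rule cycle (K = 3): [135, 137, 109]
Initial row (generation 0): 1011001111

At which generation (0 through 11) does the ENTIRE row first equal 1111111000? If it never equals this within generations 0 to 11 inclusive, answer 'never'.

Gen 0: 1011001111
Gen 1 (rule 135): 1000010110
Gen 2 (rule 137): 0011000100
Gen 3 (rule 109): 1011010101
Gen 4 (rule 135): 1000010101
Gen 5 (rule 137): 0011000000
Gen 6 (rule 109): 1011011111
Gen 7 (rule 135): 1000001110
Gen 8 (rule 137): 0011101100
Gen 9 (rule 109): 1010111101
Gen 10 (rule 135): 1010011001
Gen 11 (rule 137): 0000010000

Answer: never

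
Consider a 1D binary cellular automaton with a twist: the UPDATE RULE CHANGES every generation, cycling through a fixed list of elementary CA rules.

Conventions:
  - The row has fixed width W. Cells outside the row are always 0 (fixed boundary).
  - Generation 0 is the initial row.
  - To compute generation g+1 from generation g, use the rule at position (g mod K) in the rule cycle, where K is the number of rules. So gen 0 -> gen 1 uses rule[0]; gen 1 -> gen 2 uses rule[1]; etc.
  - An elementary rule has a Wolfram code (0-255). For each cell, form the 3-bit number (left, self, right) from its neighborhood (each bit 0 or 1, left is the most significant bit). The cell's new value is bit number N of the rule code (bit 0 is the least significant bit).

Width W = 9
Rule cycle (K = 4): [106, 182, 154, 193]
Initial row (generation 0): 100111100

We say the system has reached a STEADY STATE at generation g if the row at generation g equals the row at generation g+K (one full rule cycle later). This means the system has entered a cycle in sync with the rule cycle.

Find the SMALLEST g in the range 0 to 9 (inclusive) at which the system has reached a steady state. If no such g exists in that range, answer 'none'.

Gen 0: 100111100
Gen 1 (rule 106): 001100100
Gen 2 (rule 182): 010011110
Gen 3 (rule 154): 101111101
Gen 4 (rule 193): 000111100
Gen 5 (rule 106): 001100100
Gen 6 (rule 182): 010011110
Gen 7 (rule 154): 101111101
Gen 8 (rule 193): 000111100
Gen 9 (rule 106): 001100100
Gen 10 (rule 182): 010011110
Gen 11 (rule 154): 101111101
Gen 12 (rule 193): 000111100
Gen 13 (rule 106): 001100100

Answer: 1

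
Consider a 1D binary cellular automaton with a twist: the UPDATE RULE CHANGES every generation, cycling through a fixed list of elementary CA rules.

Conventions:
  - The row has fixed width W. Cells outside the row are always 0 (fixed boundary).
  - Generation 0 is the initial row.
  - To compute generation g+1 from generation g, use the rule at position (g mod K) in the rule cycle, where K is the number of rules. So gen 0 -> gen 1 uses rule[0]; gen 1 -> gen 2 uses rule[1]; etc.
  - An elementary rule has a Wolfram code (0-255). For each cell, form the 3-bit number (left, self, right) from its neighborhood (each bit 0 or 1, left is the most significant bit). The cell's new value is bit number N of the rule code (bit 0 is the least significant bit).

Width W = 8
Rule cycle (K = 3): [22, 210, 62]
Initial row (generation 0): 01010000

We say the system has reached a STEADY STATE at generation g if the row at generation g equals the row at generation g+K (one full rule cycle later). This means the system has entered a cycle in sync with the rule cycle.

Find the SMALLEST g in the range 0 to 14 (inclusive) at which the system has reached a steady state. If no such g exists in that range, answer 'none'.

Gen 0: 01010000
Gen 1 (rule 22): 11011000
Gen 2 (rule 210): 01001100
Gen 3 (rule 62): 11111010
Gen 4 (rule 22): 00000011
Gen 5 (rule 210): 00000101
Gen 6 (rule 62): 00001111
Gen 7 (rule 22): 00010000
Gen 8 (rule 210): 00101000
Gen 9 (rule 62): 01111100
Gen 10 (rule 22): 10000010
Gen 11 (rule 210): 01000101
Gen 12 (rule 62): 11101111
Gen 13 (rule 22): 00000000
Gen 14 (rule 210): 00000000
Gen 15 (rule 62): 00000000
Gen 16 (rule 22): 00000000
Gen 17 (rule 210): 00000000

Answer: 13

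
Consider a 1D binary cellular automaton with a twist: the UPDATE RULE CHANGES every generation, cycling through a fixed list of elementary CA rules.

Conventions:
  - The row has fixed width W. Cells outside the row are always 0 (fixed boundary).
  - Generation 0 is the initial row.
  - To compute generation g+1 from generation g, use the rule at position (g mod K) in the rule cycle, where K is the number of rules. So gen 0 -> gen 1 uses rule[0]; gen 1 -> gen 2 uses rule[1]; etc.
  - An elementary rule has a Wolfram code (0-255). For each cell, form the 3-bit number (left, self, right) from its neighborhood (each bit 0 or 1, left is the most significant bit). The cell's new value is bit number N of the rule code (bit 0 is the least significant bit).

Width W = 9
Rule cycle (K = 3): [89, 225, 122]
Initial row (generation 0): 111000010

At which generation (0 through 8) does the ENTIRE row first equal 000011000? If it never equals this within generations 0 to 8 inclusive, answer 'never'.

Answer: never

Derivation:
Gen 0: 111000010
Gen 1 (rule 89): 101111001
Gen 2 (rule 225): 010111000
Gen 3 (rule 122): 101101100
Gen 4 (rule 89): 001101111
Gen 5 (rule 225): 100110111
Gen 6 (rule 122): 011111101
Gen 7 (rule 89): 010000100
Gen 8 (rule 225): 000110001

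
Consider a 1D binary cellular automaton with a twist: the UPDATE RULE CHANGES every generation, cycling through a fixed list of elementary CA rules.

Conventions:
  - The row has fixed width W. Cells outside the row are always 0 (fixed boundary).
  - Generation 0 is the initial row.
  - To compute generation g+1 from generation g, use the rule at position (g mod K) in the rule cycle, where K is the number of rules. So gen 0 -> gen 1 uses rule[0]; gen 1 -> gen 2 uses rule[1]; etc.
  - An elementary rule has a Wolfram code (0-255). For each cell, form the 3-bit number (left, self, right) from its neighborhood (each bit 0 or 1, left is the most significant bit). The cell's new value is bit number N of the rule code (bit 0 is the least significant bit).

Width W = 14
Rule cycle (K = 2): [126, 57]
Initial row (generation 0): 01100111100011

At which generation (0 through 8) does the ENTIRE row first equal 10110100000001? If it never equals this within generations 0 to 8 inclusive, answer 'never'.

Gen 0: 01100111100011
Gen 1 (rule 126): 11111100110111
Gen 2 (rule 57): 10000010101100
Gen 3 (rule 126): 11000111111110
Gen 4 (rule 57): 10110100000001
Gen 5 (rule 126): 11111110000011
Gen 6 (rule 57): 10000001111010
Gen 7 (rule 126): 11000011001111
Gen 8 (rule 57): 10111010101000

Answer: 4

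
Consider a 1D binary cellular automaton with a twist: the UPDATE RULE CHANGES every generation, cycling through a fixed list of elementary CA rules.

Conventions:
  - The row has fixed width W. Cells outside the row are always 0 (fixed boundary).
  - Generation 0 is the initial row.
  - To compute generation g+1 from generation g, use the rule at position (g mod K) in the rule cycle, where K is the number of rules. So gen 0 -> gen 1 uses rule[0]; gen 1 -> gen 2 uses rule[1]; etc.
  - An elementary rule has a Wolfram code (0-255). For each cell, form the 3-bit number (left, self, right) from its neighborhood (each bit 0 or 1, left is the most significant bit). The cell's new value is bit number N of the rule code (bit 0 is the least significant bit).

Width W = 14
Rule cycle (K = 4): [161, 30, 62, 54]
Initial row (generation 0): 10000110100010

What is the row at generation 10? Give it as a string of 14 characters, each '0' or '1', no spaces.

Answer: 00000110101100

Derivation:
Gen 0: 10000110100010
Gen 1 (rule 161): 00110001001000
Gen 2 (rule 30): 01101011111100
Gen 3 (rule 62): 11011110000010
Gen 4 (rule 54): 00100001000111
Gen 5 (rule 161): 10001100010010
Gen 6 (rule 30): 11011010111111
Gen 7 (rule 62): 10110111100000
Gen 8 (rule 54): 11001000010000
Gen 9 (rule 161): 00000011000111
Gen 10 (rule 30): 00000110101100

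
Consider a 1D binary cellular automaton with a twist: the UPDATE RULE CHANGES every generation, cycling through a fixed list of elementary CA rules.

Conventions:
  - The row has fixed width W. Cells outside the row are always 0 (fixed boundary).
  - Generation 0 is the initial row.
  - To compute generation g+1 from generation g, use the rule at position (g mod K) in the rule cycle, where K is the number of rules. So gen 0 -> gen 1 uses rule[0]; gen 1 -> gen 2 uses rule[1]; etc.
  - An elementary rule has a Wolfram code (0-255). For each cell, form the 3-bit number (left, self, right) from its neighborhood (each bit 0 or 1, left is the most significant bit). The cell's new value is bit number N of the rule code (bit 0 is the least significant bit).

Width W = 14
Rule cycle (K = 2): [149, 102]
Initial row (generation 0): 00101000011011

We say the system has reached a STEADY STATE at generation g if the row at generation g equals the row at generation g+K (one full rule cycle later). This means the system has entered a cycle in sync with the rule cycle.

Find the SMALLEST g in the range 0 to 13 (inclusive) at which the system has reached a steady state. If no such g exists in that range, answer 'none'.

Gen 0: 00101000011011
Gen 1 (rule 149): 10101111000000
Gen 2 (rule 102): 11110001000000
Gen 3 (rule 149): 01101101111111
Gen 4 (rule 102): 10110110000001
Gen 5 (rule 149): 10000001111101
Gen 6 (rule 102): 10000010000111
Gen 7 (rule 149): 11111011110010
Gen 8 (rule 102): 00001100010110
Gen 9 (rule 149): 11100011010001
Gen 10 (rule 102): 00100101110011
Gen 11 (rule 149): 10110100101000
Gen 12 (rule 102): 11011101111000
Gen 13 (rule 149): 00001000110111
Gen 14 (rule 102): 00011001011001
Gen 15 (rule 149): 11000101000101

Answer: none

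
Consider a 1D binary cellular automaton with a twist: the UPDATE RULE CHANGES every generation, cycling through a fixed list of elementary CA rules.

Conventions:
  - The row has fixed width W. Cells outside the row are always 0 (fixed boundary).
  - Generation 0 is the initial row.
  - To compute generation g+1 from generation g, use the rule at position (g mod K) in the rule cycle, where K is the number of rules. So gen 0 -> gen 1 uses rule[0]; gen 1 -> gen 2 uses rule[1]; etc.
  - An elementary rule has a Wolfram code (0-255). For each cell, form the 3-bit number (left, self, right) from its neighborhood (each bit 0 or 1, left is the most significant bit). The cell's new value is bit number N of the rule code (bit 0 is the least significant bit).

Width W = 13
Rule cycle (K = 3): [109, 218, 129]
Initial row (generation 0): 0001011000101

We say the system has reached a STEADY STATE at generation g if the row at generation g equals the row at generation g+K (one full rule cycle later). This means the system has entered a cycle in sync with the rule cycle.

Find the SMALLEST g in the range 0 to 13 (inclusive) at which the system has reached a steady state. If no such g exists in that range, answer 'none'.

Answer: none

Derivation:
Gen 0: 0001011000101
Gen 1 (rule 109): 1101111010111
Gen 2 (rule 218): 1101111000111
Gen 3 (rule 129): 0000110010010
Gen 4 (rule 109): 1110110010010
Gen 5 (rule 218): 1110111101101
Gen 6 (rule 129): 0100011000000
Gen 7 (rule 109): 0101011011111
Gen 8 (rule 218): 1000011011111
Gen 9 (rule 129): 0011000001110
Gen 10 (rule 109): 1011011101010
Gen 11 (rule 218): 0011011100001
Gen 12 (rule 129): 1000001001100
Gen 13 (rule 109): 1011101001101
Gen 14 (rule 218): 0011100111100
Gen 15 (rule 129): 1001000011001
Gen 16 (rule 109): 1001011011001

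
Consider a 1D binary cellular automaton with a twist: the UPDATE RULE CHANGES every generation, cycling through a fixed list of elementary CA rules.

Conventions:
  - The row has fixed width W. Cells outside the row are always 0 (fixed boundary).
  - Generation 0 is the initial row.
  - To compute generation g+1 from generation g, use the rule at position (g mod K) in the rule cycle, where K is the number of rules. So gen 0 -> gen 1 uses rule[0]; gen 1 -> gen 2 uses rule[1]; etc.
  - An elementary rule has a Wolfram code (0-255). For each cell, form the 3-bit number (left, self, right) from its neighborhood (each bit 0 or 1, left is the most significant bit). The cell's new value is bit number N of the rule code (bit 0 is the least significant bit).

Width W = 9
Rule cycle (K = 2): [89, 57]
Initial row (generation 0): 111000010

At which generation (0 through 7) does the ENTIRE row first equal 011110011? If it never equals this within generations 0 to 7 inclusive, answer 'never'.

Answer: 3

Derivation:
Gen 0: 111000010
Gen 1 (rule 89): 101111001
Gen 2 (rule 57): 011000100
Gen 3 (rule 89): 011110011
Gen 4 (rule 57): 010001010
Gen 5 (rule 89): 001100001
Gen 6 (rule 57): 101011100
Gen 7 (rule 89): 000010111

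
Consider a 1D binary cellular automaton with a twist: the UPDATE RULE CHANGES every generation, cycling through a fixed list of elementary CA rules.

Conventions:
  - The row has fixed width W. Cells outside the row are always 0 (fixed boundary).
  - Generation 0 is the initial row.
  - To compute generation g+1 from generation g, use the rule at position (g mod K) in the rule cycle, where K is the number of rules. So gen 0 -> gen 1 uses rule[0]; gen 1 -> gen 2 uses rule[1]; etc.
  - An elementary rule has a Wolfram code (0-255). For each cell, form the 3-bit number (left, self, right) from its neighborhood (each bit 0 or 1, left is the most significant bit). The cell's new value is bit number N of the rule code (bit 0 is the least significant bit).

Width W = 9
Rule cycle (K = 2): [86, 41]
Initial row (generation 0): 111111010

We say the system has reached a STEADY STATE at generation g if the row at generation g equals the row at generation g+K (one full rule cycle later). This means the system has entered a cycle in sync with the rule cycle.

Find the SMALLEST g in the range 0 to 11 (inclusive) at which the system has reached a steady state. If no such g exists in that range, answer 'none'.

Gen 0: 111111010
Gen 1 (rule 86): 000001011
Gen 2 (rule 41): 111100110
Gen 3 (rule 86): 000111011
Gen 4 (rule 41): 110100110
Gen 5 (rule 86): 010111011
Gen 6 (rule 41): 001100110
Gen 7 (rule 86): 010111011
Gen 8 (rule 41): 001100110
Gen 9 (rule 86): 010111011
Gen 10 (rule 41): 001100110
Gen 11 (rule 86): 010111011
Gen 12 (rule 41): 001100110
Gen 13 (rule 86): 010111011

Answer: 5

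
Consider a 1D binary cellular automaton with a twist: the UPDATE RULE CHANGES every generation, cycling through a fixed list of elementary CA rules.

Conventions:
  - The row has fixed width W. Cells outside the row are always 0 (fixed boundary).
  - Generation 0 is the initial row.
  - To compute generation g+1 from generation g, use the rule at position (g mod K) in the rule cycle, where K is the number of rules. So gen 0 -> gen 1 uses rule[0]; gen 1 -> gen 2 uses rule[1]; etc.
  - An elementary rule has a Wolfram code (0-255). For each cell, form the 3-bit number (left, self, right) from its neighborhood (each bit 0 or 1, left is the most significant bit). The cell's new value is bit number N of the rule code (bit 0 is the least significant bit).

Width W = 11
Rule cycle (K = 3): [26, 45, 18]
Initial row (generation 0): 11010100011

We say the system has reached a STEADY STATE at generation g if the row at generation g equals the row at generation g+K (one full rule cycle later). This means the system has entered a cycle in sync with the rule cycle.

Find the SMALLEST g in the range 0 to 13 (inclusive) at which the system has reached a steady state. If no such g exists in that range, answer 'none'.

Answer: 6

Derivation:
Gen 0: 11010100011
Gen 1 (rule 26): 10000010110
Gen 2 (rule 45): 10111011100
Gen 3 (rule 18): 00000000010
Gen 4 (rule 26): 00000000101
Gen 5 (rule 45): 11111110111
Gen 6 (rule 18): 00000000000
Gen 7 (rule 26): 00000000000
Gen 8 (rule 45): 11111111111
Gen 9 (rule 18): 00000000000
Gen 10 (rule 26): 00000000000
Gen 11 (rule 45): 11111111111
Gen 12 (rule 18): 00000000000
Gen 13 (rule 26): 00000000000
Gen 14 (rule 45): 11111111111
Gen 15 (rule 18): 00000000000
Gen 16 (rule 26): 00000000000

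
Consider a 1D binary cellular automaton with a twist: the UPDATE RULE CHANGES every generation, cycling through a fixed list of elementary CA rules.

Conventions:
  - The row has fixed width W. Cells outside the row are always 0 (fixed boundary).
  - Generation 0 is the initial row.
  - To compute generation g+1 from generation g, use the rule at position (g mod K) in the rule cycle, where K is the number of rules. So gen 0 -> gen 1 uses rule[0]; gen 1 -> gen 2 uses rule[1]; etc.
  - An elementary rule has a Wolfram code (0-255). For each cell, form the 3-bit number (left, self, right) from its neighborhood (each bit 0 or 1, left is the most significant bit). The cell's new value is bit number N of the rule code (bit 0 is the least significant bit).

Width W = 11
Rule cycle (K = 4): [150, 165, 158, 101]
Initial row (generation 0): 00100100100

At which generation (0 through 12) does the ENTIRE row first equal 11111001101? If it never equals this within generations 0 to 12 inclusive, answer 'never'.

Gen 0: 00100100100
Gen 1 (rule 150): 01111111110
Gen 2 (rule 165): 00111111100
Gen 3 (rule 158): 01111111010
Gen 4 (rule 101): 00000001110
Gen 5 (rule 150): 00000010101
Gen 6 (rule 165): 11111011111
Gen 7 (rule 158): 11110011110
Gen 8 (rule 101): 00010000010
Gen 9 (rule 150): 00111000111
Gen 10 (rule 165): 10010010010
Gen 11 (rule 158): 11111111111
Gen 12 (rule 101): 00000000001

Answer: never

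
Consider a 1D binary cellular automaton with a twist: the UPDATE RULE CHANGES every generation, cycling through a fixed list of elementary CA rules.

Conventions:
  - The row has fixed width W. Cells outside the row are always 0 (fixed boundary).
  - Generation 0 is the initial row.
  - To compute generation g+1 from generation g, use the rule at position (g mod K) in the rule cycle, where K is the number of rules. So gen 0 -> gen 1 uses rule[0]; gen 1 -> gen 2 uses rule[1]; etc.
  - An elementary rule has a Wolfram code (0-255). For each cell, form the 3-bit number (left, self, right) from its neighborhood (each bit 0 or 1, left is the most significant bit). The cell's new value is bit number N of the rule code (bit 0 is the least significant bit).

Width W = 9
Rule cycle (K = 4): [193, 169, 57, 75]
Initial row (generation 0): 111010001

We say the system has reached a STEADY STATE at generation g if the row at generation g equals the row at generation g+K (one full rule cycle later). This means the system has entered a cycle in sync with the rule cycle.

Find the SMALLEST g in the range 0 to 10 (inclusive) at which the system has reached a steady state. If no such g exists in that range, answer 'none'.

Answer: 5

Derivation:
Gen 0: 111010001
Gen 1 (rule 193): 011000100
Gen 2 (rule 169): 010010001
Gen 3 (rule 57): 001001100
Gen 4 (rule 75): 110011101
Gen 5 (rule 193): 010001100
Gen 6 (rule 169): 000101001
Gen 7 (rule 57): 110010100
Gen 8 (rule 75): 110100001
Gen 9 (rule 193): 010001100
Gen 10 (rule 169): 000101001
Gen 11 (rule 57): 110010100
Gen 12 (rule 75): 110100001
Gen 13 (rule 193): 010001100
Gen 14 (rule 169): 000101001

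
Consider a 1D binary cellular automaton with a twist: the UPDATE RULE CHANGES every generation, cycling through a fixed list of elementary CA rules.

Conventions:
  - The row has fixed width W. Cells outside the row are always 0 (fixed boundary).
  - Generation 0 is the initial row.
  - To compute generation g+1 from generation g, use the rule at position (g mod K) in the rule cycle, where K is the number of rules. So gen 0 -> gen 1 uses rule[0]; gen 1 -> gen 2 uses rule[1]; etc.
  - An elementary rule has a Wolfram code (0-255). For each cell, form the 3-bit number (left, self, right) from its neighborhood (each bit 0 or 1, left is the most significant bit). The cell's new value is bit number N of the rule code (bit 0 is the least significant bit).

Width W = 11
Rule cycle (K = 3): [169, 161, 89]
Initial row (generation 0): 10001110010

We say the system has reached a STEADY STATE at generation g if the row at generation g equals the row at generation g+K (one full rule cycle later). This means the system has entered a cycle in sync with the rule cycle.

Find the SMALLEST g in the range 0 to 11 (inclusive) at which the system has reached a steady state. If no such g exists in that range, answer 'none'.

Gen 0: 10001110010
Gen 1 (rule 169): 00101100000
Gen 2 (rule 161): 10010001111
Gen 3 (rule 89): 01001101001
Gen 4 (rule 169): 00001010000
Gen 5 (rule 161): 11100100111
Gen 6 (rule 89): 10110010101
Gen 7 (rule 169): 01100001010
Gen 8 (rule 161): 00001100100
Gen 9 (rule 89): 11101110011
Gen 10 (rule 169): 11011100010
Gen 11 (rule 161): 00101001000
Gen 12 (rule 89): 10000100111
Gen 13 (rule 169): 00110000110
Gen 14 (rule 161): 10000110000

Answer: none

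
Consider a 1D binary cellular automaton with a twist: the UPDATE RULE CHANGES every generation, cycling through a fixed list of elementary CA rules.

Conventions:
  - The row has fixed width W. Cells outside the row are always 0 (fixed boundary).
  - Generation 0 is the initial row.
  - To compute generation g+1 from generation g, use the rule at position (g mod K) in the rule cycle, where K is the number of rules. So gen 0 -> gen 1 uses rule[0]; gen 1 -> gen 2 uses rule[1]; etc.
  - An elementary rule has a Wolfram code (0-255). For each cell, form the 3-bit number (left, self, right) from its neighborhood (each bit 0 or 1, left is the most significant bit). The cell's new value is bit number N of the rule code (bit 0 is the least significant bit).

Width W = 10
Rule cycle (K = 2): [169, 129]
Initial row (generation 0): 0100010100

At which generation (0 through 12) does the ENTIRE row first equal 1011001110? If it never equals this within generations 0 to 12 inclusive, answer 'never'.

Gen 0: 0100010100
Gen 1 (rule 169): 0001001001
Gen 2 (rule 129): 1100000000
Gen 3 (rule 169): 1001111111
Gen 4 (rule 129): 0000111110
Gen 5 (rule 169): 1110111100
Gen 6 (rule 129): 0100011001
Gen 7 (rule 169): 0001010000
Gen 8 (rule 129): 1100000111
Gen 9 (rule 169): 1001110110
Gen 10 (rule 129): 0000100000
Gen 11 (rule 169): 1110001111
Gen 12 (rule 129): 0100100110

Answer: never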